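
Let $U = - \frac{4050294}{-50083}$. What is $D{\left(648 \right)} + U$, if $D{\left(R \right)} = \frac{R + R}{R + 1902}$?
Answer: $\frac{1732192878}{21285275} \approx 81.38$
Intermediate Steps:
$D{\left(R \right)} = \frac{2 R}{1902 + R}$
$U = \frac{4050294}{50083}$ ($U = \left(-4050294\right) \left(- \frac{1}{50083}\right) = \frac{4050294}{50083} \approx 80.872$)
$D{\left(648 \right)} + U = 2 \cdot 648 \frac{1}{1902 + 648} + \frac{4050294}{50083} = 2 \cdot 648 \cdot \frac{1}{2550} + \frac{4050294}{50083} = \frac{216}{425} + \frac{4050294}{50083} = \frac{1732192878}{21285275}$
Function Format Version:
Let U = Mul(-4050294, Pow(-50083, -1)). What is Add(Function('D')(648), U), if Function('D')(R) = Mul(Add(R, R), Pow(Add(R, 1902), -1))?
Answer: Rational(1732192878, 21285275) ≈ 81.380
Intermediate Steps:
Function('D')(R) = Mul(2, R, Pow(Add(1902, R), -1)) (Function('D')(R) = Mul(Mul(2, R), Pow(Add(1902, R), -1)) = Mul(2, R, Pow(Add(1902, R), -1)))
U = Rational(4050294, 50083) (U = Mul(-4050294, Rational(-1, 50083)) = Rational(4050294, 50083) ≈ 80.872)
Add(Function('D')(648), U) = Add(Mul(2, 648, Pow(Add(1902, 648), -1)), Rational(4050294, 50083)) = Add(Mul(2, 648, Pow(2550, -1)), Rational(4050294, 50083)) = Add(Mul(2, 648, Rational(1, 2550)), Rational(4050294, 50083)) = Add(Rational(216, 425), Rational(4050294, 50083)) = Rational(1732192878, 21285275)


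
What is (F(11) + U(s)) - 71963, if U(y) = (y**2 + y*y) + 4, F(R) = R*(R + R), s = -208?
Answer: 14811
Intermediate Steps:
F(R) = 2*R**2 (F(R) = R*(2*R) = 2*R**2)
U(y) = 4 + 2*y**2 (U(y) = (y**2 + y**2) + 4 = 2*y**2 + 4 = 4 + 2*y**2)
(F(11) + U(s)) - 71963 = (2*11**2 + (4 + 2*(-208)**2)) - 71963 = (2*121 + (4 + 2*43264)) - 71963 = (242 + (4 + 86528)) - 71963 = (242 + 86532) - 71963 = 86774 - 71963 = 14811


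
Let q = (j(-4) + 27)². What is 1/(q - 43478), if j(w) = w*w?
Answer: -1/41629 ≈ -2.4022e-5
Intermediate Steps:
j(w) = w²
q = 1849 (q = ((-4)² + 27)² = (16 + 27)² = 43² = 1849)
1/(q - 43478) = 1/(1849 - 43478) = 1/(-41629) = -1/41629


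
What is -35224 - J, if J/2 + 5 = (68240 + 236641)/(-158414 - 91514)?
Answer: -4400177415/124964 ≈ -35212.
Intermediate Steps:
J = -1554521/124964 (J = -10 + 2*((68240 + 236641)/(-158414 - 91514)) = -10 + 2*(304881/(-249928)) = -10 + 2*(304881*(-1/249928)) = -10 + 2*(-304881/249928) = -10 - 304881/124964 = -1554521/124964 ≈ -12.440)
-35224 - J = -35224 - 1*(-1554521/124964) = -35224 + 1554521/124964 = -4400177415/124964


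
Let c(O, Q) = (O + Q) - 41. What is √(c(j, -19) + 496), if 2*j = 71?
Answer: √1886/2 ≈ 21.714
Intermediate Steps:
j = 71/2 (j = (½)*71 = 71/2 ≈ 35.500)
c(O, Q) = -41 + O + Q
√(c(j, -19) + 496) = √((-41 + 71/2 - 19) + 496) = √(-49/2 + 496) = √(943/2) = √1886/2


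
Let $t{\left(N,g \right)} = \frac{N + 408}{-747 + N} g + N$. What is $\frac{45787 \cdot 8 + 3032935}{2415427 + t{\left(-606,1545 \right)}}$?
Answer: $\frac{139368471}{99016931} \approx 1.4075$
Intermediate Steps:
$t{\left(N,g \right)} = N + \frac{g \left(408 + N\right)}{-747 + N}$ ($t{\left(N,g \right)} = \frac{408 + N}{-747 + N} g + N = \frac{g \left(408 + N\right)}{-747 + N} + N = N + \frac{g \left(408 + N\right)}{-747 + N}$)
$\frac{45787 \cdot 8 + 3032935}{2415427 + t{\left(-606,1545 \right)}} = \frac{45787 \cdot 8 + 3032935}{2415427 + \frac{\left(-606\right)^{2} - -452682 + 408 \cdot 1545 - 936270}{-747 - 606}} = \frac{366296 + 3032935}{2415427 + \frac{367236 + 452682 + 630360 - 936270}{-1353}} = \frac{3399231}{2415427 - \frac{15576}{41}} = \frac{3399231}{\frac{99016931}{41}} = 3399231 \cdot \frac{41}{99016931} = \frac{139368471}{99016931}$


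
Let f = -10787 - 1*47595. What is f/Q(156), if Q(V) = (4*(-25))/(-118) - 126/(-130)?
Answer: -223894970/6967 ≈ -32137.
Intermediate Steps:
f = -58382 (f = -10787 - 47595 = -58382)
Q(V) = 6967/3835 (Q(V) = -100*(-1/118) - 126*(-1/130) = 50/59 + 63/65 = 6967/3835)
f/Q(156) = -58382/6967/3835 = -58382*3835/6967 = -223894970/6967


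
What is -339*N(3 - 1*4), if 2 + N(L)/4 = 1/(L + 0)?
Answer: 4068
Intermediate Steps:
N(L) = -8 + 4/L (N(L) = -8 + 4/(L + 0) = -8 + 4/L)
-339*N(3 - 1*4) = -339*(-8 + 4/(3 - 1*4)) = -339*(-8 + 4/(3 - 4)) = -339*(-8 + 4/(-1)) = -339*(-8 + 4*(-1)) = -339*(-8 - 4) = -339*(-12) = 4068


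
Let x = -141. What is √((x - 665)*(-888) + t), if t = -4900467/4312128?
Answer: √23105114352111701/179672 ≈ 846.01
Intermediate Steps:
t = -1633489/1437376 (t = -4900467*1/4312128 = -1633489/1437376 ≈ -1.1364)
√((x - 665)*(-888) + t) = √((-141 - 665)*(-888) - 1633489/1437376) = √(-806*(-888) - 1633489/1437376) = √(715728 - 1633489/1437376) = √(1028768616239/1437376) = √23105114352111701/179672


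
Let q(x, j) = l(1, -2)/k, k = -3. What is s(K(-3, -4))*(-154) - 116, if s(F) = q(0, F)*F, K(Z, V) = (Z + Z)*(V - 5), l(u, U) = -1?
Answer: -2888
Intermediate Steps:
K(Z, V) = 2*Z*(-5 + V) (K(Z, V) = (2*Z)*(-5 + V) = 2*Z*(-5 + V))
q(x, j) = 1/3 (q(x, j) = -1/(-3) = -1*(-1/3) = 1/3)
s(F) = F/3
s(K(-3, -4))*(-154) - 116 = ((2*(-3)*(-5 - 4))/3)*(-154) - 116 = ((2*(-3)*(-9))/3)*(-154) - 116 = ((1/3)*54)*(-154) - 116 = 18*(-154) - 116 = -2772 - 116 = -2888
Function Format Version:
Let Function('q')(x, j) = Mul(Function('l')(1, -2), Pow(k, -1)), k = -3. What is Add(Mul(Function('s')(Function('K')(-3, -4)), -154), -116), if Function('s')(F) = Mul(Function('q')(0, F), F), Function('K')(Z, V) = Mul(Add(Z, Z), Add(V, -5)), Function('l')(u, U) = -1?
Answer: -2888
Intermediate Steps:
Function('K')(Z, V) = Mul(2, Z, Add(-5, V)) (Function('K')(Z, V) = Mul(Mul(2, Z), Add(-5, V)) = Mul(2, Z, Add(-5, V)))
Function('q')(x, j) = Rational(1, 3) (Function('q')(x, j) = Mul(-1, Pow(-3, -1)) = Mul(-1, Rational(-1, 3)) = Rational(1, 3))
Function('s')(F) = Mul(Rational(1, 3), F)
Add(Mul(Function('s')(Function('K')(-3, -4)), -154), -116) = Add(Mul(Mul(Rational(1, 3), Mul(2, -3, Add(-5, -4))), -154), -116) = Add(Mul(Mul(Rational(1, 3), Mul(2, -3, -9)), -154), -116) = Add(Mul(Mul(Rational(1, 3), 54), -154), -116) = Add(Mul(18, -154), -116) = Add(-2772, -116) = -2888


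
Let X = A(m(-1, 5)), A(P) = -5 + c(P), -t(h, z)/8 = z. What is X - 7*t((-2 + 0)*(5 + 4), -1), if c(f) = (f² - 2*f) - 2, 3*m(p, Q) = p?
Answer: -560/9 ≈ -62.222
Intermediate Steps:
m(p, Q) = p/3
t(h, z) = -8*z
c(f) = -2 + f² - 2*f
A(P) = -7 + P² - 2*P (A(P) = -5 + (-2 + P² - 2*P) = -7 + P² - 2*P)
X = -56/9 (X = -7 + ((⅓)*(-1))² - 2*(-1)/3 = -7 + (-⅓)² - 2*(-⅓) = -7 + ⅑ + ⅔ = -56/9 ≈ -6.2222)
X - 7*t((-2 + 0)*(5 + 4), -1) = -56/9 - (-56)*(-1) = -56/9 - 7*8 = -56/9 - 56 = -560/9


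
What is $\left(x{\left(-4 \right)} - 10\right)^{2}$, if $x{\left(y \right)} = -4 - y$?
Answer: $100$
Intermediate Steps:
$\left(x{\left(-4 \right)} - 10\right)^{2} = \left(\left(-4 - -4\right) - 10\right)^{2} = \left(\left(-4 + 4\right) - 10\right)^{2} = \left(0 - 10\right)^{2} = \left(-10\right)^{2} = 100$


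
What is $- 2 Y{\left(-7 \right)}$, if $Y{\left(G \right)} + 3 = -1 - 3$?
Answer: $14$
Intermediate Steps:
$Y{\left(G \right)} = -7$ ($Y{\left(G \right)} = -3 - 4 = -7$)
$- 2 Y{\left(-7 \right)} = \left(-2\right) \left(-7\right) = 14$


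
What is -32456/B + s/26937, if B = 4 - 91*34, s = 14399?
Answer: 153126697/13872555 ≈ 11.038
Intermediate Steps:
B = -3090 (B = 4 - 3094 = -3090)
-32456/B + s/26937 = -32456/(-3090) + 14399/26937 = -32456*(-1/3090) + 14399*(1/26937) = 16228/1545 + 14399/26937 = 153126697/13872555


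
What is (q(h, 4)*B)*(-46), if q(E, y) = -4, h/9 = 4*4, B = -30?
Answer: -5520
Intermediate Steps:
h = 144 (h = 9*(4*4) = 9*16 = 144)
(q(h, 4)*B)*(-46) = -4*(-30)*(-46) = 120*(-46) = -5520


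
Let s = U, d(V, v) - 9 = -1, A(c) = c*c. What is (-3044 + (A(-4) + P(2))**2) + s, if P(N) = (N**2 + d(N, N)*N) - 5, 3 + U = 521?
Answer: -1565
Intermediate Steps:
A(c) = c**2
d(V, v) = 8 (d(V, v) = 9 - 1 = 8)
U = 518 (U = -3 + 521 = 518)
s = 518
P(N) = -5 + N**2 + 8*N (P(N) = (N**2 + 8*N) - 5 = -5 + N**2 + 8*N)
(-3044 + (A(-4) + P(2))**2) + s = (-3044 + ((-4)**2 + (-5 + 2**2 + 8*2))**2) + 518 = (-3044 + (16 + (-5 + 4 + 16))**2) + 518 = (-3044 + (16 + 15)**2) + 518 = (-3044 + 31**2) + 518 = (-3044 + 961) + 518 = -2083 + 518 = -1565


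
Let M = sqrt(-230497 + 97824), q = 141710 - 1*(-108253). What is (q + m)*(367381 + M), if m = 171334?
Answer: 154776513157 + 421297*I*sqrt(132673) ≈ 1.5478e+11 + 1.5345e+8*I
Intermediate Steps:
q = 249963 (q = 141710 + 108253 = 249963)
M = I*sqrt(132673) (M = sqrt(-132673) = I*sqrt(132673) ≈ 364.24*I)
(q + m)*(367381 + M) = (249963 + 171334)*(367381 + I*sqrt(132673)) = 421297*(367381 + I*sqrt(132673)) = 154776513157 + 421297*I*sqrt(132673)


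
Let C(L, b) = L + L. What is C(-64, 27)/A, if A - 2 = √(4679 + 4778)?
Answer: 256/9453 - 896*√193/9453 ≈ -1.2897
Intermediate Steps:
C(L, b) = 2*L
A = 2 + 7*√193 (A = 2 + √(4679 + 4778) = 2 + √9457 = 2 + 7*√193 ≈ 99.247)
C(-64, 27)/A = (2*(-64))/(2 + 7*√193) = -128/(2 + 7*√193)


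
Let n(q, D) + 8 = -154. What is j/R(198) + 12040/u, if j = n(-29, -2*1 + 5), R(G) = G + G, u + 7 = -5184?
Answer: -311599/114202 ≈ -2.7285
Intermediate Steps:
u = -5191 (u = -7 - 5184 = -5191)
R(G) = 2*G
n(q, D) = -162 (n(q, D) = -8 - 154 = -162)
j = -162
j/R(198) + 12040/u = -162/(2*198) + 12040/(-5191) = -162/396 + 12040*(-1/5191) = -162*1/396 - 12040/5191 = -9/22 - 12040/5191 = -311599/114202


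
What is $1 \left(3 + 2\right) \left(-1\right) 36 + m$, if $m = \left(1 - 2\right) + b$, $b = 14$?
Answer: $-167$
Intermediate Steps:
$m = 13$ ($m = \left(1 - 2\right) + 14 = -1 + 14 = 13$)
$1 \left(3 + 2\right) \left(-1\right) 36 + m = 1 \left(3 + 2\right) \left(-1\right) 36 + 13 = 1 \cdot 5 \left(-1\right) 36 + 13 = 5 \left(-1\right) 36 + 13 = \left(-5\right) 36 + 13 = -180 + 13 = -167$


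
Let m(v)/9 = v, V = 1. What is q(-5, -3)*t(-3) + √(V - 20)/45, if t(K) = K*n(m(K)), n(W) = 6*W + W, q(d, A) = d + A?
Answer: -4536 + I*√19/45 ≈ -4536.0 + 0.096864*I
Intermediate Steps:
q(d, A) = A + d
m(v) = 9*v
n(W) = 7*W
t(K) = 63*K² (t(K) = K*(7*(9*K)) = K*(63*K) = 63*K²)
q(-5, -3)*t(-3) + √(V - 20)/45 = (-3 - 5)*(63*(-3)²) + √(1 - 20)/45 = -504*9 + √(-19)*(1/45) = -8*567 + (I*√19)*(1/45) = -4536 + I*√19/45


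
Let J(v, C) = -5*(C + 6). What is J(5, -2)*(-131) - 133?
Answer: 2487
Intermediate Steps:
J(v, C) = -30 - 5*C (J(v, C) = -5*(6 + C) = -30 - 5*C)
J(5, -2)*(-131) - 133 = (-30 - 5*(-2))*(-131) - 133 = (-30 + 10)*(-131) - 133 = -20*(-131) - 133 = 2620 - 133 = 2487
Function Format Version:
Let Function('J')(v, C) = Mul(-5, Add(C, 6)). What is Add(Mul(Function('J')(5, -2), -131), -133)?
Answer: 2487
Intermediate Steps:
Function('J')(v, C) = Add(-30, Mul(-5, C)) (Function('J')(v, C) = Mul(-5, Add(6, C)) = Add(-30, Mul(-5, C)))
Add(Mul(Function('J')(5, -2), -131), -133) = Add(Mul(Add(-30, Mul(-5, -2)), -131), -133) = Add(Mul(Add(-30, 10), -131), -133) = Add(Mul(-20, -131), -133) = Add(2620, -133) = 2487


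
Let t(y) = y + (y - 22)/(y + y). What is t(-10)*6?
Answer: -252/5 ≈ -50.400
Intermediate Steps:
t(y) = y + (-22 + y)/(2*y) (t(y) = y + (-22 + y)/((2*y)) = y + (-22 + y)*(1/(2*y)) = y + (-22 + y)/(2*y))
t(-10)*6 = (½ - 10 - 11/(-10))*6 = (½ - 10 - 11*(-⅒))*6 = (½ - 10 + 11/10)*6 = -42/5*6 = -252/5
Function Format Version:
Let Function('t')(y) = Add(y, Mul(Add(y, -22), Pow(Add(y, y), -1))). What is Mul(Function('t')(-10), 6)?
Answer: Rational(-252, 5) ≈ -50.400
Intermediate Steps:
Function('t')(y) = Add(y, Mul(Rational(1, 2), Pow(y, -1), Add(-22, y))) (Function('t')(y) = Add(y, Mul(Add(-22, y), Pow(Mul(2, y), -1))) = Add(y, Mul(Add(-22, y), Mul(Rational(1, 2), Pow(y, -1)))) = Add(y, Mul(Rational(1, 2), Pow(y, -1), Add(-22, y))))
Mul(Function('t')(-10), 6) = Mul(Add(Rational(1, 2), -10, Mul(-11, Pow(-10, -1))), 6) = Mul(Add(Rational(1, 2), -10, Mul(-11, Rational(-1, 10))), 6) = Mul(Add(Rational(1, 2), -10, Rational(11, 10)), 6) = Mul(Rational(-42, 5), 6) = Rational(-252, 5)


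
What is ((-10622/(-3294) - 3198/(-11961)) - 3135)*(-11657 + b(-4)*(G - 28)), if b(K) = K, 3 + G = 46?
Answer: 26771165450528/729621 ≈ 3.6692e+7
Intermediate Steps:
G = 43 (G = -3 + 46 = 43)
((-10622/(-3294) - 3198/(-11961)) - 3135)*(-11657 + b(-4)*(G - 28)) = ((-10622/(-3294) - 3198/(-11961)) - 3135)*(-11657 - 4*(43 - 28)) = ((-10622*(-1/3294) - 3198*(-1/11961)) - 3135)*(-11657 - 4*15) = ((5311/1647 + 1066/3987) - 3135)*(-11657 - 60) = (2547851/729621 - 3135)*(-11717) = -2284813984/729621*(-11717) = 26771165450528/729621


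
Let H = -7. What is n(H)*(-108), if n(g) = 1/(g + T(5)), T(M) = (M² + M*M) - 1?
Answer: -18/7 ≈ -2.5714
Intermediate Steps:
T(M) = -1 + 2*M² (T(M) = (M² + M²) - 1 = 2*M² - 1 = -1 + 2*M²)
n(g) = 1/(49 + g) (n(g) = 1/(g + (-1 + 2*5²)) = 1/(g + (-1 + 2*25)) = 1/(g + (-1 + 50)) = 1/(g + 49) = 1/(49 + g))
n(H)*(-108) = -108/(49 - 7) = -108/42 = (1/42)*(-108) = -18/7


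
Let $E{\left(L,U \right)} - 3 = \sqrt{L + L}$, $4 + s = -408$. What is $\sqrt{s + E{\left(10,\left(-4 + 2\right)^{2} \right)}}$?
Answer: $\sqrt{-409 + 2 \sqrt{5}} \approx 20.113 i$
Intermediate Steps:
$s = -412$ ($s = -4 - 408 = -412$)
$E{\left(L,U \right)} = 3 + \sqrt{2} \sqrt{L}$ ($E{\left(L,U \right)} = 3 + \sqrt{L + L} = 3 + \sqrt{2 L} = 3 + \sqrt{2} \sqrt{L}$)
$\sqrt{s + E{\left(10,\left(-4 + 2\right)^{2} \right)}} = \sqrt{-412 + \left(3 + \sqrt{2} \sqrt{10}\right)} = \sqrt{-412 + \left(3 + 2 \sqrt{5}\right)} = \sqrt{-409 + 2 \sqrt{5}}$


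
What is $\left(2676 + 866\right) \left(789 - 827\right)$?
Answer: $-134596$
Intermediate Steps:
$\left(2676 + 866\right) \left(789 - 827\right) = 3542 \left(-38\right) = -134596$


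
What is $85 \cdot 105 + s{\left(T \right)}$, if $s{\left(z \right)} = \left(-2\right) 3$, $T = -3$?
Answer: $8919$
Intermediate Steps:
$s{\left(z \right)} = -6$
$85 \cdot 105 + s{\left(T \right)} = 85 \cdot 105 - 6 = 8925 - 6 = 8919$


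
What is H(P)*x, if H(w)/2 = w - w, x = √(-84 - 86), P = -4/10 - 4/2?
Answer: 0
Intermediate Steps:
P = -12/5 (P = -4*⅒ - 4*½ = -⅖ - 2 = -12/5 ≈ -2.4000)
x = I*√170 (x = √(-170) = I*√170 ≈ 13.038*I)
H(w) = 0 (H(w) = 2*(w - w) = 2*0 = 0)
H(P)*x = 0*(I*√170) = 0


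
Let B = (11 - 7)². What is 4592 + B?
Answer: 4608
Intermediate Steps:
B = 16 (B = 4² = 16)
4592 + B = 4592 + 16 = 4608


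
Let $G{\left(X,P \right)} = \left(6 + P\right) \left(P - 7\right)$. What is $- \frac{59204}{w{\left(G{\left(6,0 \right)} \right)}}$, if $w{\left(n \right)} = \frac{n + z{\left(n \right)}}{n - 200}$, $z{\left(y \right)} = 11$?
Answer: $- \frac{14327368}{31} \approx -4.6217 \cdot 10^{5}$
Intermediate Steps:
$G{\left(X,P \right)} = \left(-7 + P\right) \left(6 + P\right)$ ($G{\left(X,P \right)} = \left(6 + P\right) \left(-7 + P\right) = \left(-7 + P\right) \left(6 + P\right)$)
$w{\left(n \right)} = \frac{11 + n}{-200 + n}$ ($w{\left(n \right)} = \frac{n + 11}{n - 200} = \frac{11 + n}{-200 + n}$)
$- \frac{59204}{w{\left(G{\left(6,0 \right)} \right)}} = - \frac{59204}{\frac{1}{-200 - \left(42 - 0^{2}\right)} \left(11 - \left(42 - 0^{2}\right)\right)} = - \frac{59204}{\frac{1}{-200 + \left(-42 + 0 + 0\right)} \left(11 + \left(-42 + 0 + 0\right)\right)} = - \frac{59204}{\frac{1}{-200 - 42} \left(11 - 42\right)} = - \frac{59204}{\frac{1}{-242} \left(-31\right)} = - \frac{59204}{\left(- \frac{1}{242}\right) \left(-31\right)} = - \frac{59204}{\frac{31}{242}} = \left(-59204\right) \frac{242}{31} = - \frac{14327368}{31}$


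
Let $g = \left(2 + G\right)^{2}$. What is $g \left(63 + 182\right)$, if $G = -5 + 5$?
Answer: $980$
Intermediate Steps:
$G = 0$
$g = 4$ ($g = \left(2 + 0\right)^{2} = 2^{2} = 4$)
$g \left(63 + 182\right) = 4 \left(63 + 182\right) = 4 \cdot 245 = 980$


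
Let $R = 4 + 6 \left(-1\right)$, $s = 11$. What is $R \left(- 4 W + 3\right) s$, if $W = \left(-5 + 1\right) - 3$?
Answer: $-682$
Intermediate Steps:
$W = -7$ ($W = -4 - 3 = -7$)
$R = -2$ ($R = 4 - 6 = -2$)
$R \left(- 4 W + 3\right) s = - 2 \left(\left(-4\right) \left(-7\right) + 3\right) 11 = - 2 \left(28 + 3\right) 11 = \left(-2\right) 31 \cdot 11 = \left(-62\right) 11 = -682$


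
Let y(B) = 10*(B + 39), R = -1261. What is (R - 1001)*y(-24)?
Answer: -339300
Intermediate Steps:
y(B) = 390 + 10*B (y(B) = 10*(39 + B) = 390 + 10*B)
(R - 1001)*y(-24) = (-1261 - 1001)*(390 + 10*(-24)) = -2262*(390 - 240) = -2262*150 = -339300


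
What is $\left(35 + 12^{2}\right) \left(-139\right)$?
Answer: $-24881$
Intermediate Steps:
$\left(35 + 12^{2}\right) \left(-139\right) = \left(35 + 144\right) \left(-139\right) = 179 \left(-139\right) = -24881$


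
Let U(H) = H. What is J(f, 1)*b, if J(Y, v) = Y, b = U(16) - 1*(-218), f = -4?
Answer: -936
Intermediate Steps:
b = 234 (b = 16 - 1*(-218) = 16 + 218 = 234)
J(f, 1)*b = -4*234 = -936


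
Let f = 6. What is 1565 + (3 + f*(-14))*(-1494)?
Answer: 122579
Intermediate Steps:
1565 + (3 + f*(-14))*(-1494) = 1565 + (3 + 6*(-14))*(-1494) = 1565 + (3 - 84)*(-1494) = 1565 - 81*(-1494) = 1565 + 121014 = 122579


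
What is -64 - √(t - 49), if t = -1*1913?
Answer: -64 - 3*I*√218 ≈ -64.0 - 44.294*I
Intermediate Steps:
t = -1913
-64 - √(t - 49) = -64 - √(-1913 - 49) = -64 - √(-1962) = -64 - 3*I*√218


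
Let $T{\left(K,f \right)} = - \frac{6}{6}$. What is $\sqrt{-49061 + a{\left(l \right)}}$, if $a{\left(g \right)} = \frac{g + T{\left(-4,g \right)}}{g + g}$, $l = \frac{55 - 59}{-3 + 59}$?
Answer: $\frac{i \sqrt{196214}}{2} \approx 221.48 i$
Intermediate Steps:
$T{\left(K,f \right)} = -1$ ($T{\left(K,f \right)} = \left(-6\right) \frac{1}{6} = -1$)
$l = - \frac{1}{14}$ ($l = - \frac{4}{56} = \left(-4\right) \frac{1}{56} = - \frac{1}{14} \approx -0.071429$)
$a{\left(g \right)} = \frac{-1 + g}{2 g}$ ($a{\left(g \right)} = \frac{g - 1}{g + g} = \frac{-1 + g}{2 g}$)
$\sqrt{-49061 + a{\left(l \right)}} = \sqrt{-49061 + \frac{-1 - \frac{1}{14}}{2 \left(- \frac{1}{14}\right)}} = \sqrt{-49061 + \frac{1}{2} \left(-14\right) \left(- \frac{15}{14}\right)} = \sqrt{-49061 + \frac{15}{2}} = \sqrt{- \frac{98107}{2}} = \frac{i \sqrt{196214}}{2}$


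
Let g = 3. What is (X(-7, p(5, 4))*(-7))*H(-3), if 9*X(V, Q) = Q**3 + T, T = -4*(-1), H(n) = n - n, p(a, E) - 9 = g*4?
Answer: 0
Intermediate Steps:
p(a, E) = 21 (p(a, E) = 9 + 3*4 = 9 + 12 = 21)
H(n) = 0
T = 4
X(V, Q) = 4/9 + Q**3/9 (X(V, Q) = (Q**3 + 4)/9 = (4 + Q**3)/9 = 4/9 + Q**3/9)
(X(-7, p(5, 4))*(-7))*H(-3) = ((4/9 + (1/9)*21**3)*(-7))*0 = ((4/9 + (1/9)*9261)*(-7))*0 = ((4/9 + 1029)*(-7))*0 = ((9265/9)*(-7))*0 = -64855/9*0 = 0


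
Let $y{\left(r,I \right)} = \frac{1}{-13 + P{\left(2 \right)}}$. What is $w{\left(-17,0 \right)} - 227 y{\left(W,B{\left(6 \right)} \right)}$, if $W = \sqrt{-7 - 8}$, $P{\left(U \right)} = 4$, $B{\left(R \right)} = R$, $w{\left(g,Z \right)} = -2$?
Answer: $\frac{209}{9} \approx 23.222$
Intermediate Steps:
$W = i \sqrt{15}$ ($W = \sqrt{-15} = i \sqrt{15} \approx 3.873 i$)
$y{\left(r,I \right)} = - \frac{1}{9}$ ($y{\left(r,I \right)} = \frac{1}{-13 + 4} = \frac{1}{-9} = - \frac{1}{9}$)
$w{\left(-17,0 \right)} - 227 y{\left(W,B{\left(6 \right)} \right)} = -2 - - \frac{227}{9} = -2 + \frac{227}{9} = \frac{209}{9}$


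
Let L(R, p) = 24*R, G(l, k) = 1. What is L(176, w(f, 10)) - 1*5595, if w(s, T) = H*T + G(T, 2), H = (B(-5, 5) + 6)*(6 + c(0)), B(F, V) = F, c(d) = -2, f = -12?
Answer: -1371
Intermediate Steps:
H = 4 (H = (-5 + 6)*(6 - 2) = 1*4 = 4)
w(s, T) = 1 + 4*T (w(s, T) = 4*T + 1 = 1 + 4*T)
L(176, w(f, 10)) - 1*5595 = 24*176 - 1*5595 = 4224 - 5595 = -1371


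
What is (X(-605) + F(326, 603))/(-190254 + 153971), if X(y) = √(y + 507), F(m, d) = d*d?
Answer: -363609/36283 - 7*I*√2/36283 ≈ -10.021 - 0.00027284*I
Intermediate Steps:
F(m, d) = d²
X(y) = √(507 + y)
(X(-605) + F(326, 603))/(-190254 + 153971) = (√(507 - 605) + 603²)/(-190254 + 153971) = (√(-98) + 363609)/(-36283) = (7*I*√2 + 363609)*(-1/36283) = (363609 + 7*I*√2)*(-1/36283) = -363609/36283 - 7*I*√2/36283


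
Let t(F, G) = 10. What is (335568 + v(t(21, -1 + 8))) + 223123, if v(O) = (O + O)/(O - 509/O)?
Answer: 228504419/409 ≈ 5.5869e+5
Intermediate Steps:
v(O) = 2*O/(O - 509/O) (v(O) = (2*O)/(O - 509/O) = 2*O/(O - 509/O))
(335568 + v(t(21, -1 + 8))) + 223123 = (335568 + 2*10**2/(-509 + 10**2)) + 223123 = (335568 + 2*100/(-509 + 100)) + 223123 = (335568 + 2*100/(-409)) + 223123 = (335568 + 2*100*(-1/409)) + 223123 = (335568 - 200/409) + 223123 = 137247112/409 + 223123 = 228504419/409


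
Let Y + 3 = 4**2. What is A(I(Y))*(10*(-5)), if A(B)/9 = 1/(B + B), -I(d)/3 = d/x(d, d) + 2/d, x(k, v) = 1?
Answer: 325/57 ≈ 5.7018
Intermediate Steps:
Y = 13 (Y = -3 + 4**2 = -3 + 16 = 13)
I(d) = -6/d - 3*d (I(d) = -3*(d/1 + 2/d) = -3*(d*1 + 2/d) = -3*(d + 2/d) = -6/d - 3*d)
A(B) = 9/(2*B) (A(B) = 9/(B + B) = 9/((2*B)) = 9*(1/(2*B)) = 9/(2*B))
A(I(Y))*(10*(-5)) = (9/(2*(-6/13 - 3*13)))*(10*(-5)) = (9/(2*(-6*1/13 - 39)))*(-50) = (9/(2*(-6/13 - 39)))*(-50) = (9/(2*(-513/13)))*(-50) = ((9/2)*(-13/513))*(-50) = -13/114*(-50) = 325/57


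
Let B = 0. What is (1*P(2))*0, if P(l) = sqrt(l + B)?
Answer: 0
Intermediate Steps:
P(l) = sqrt(l) (P(l) = sqrt(l + 0) = sqrt(l))
(1*P(2))*0 = (1*sqrt(2))*0 = sqrt(2)*0 = 0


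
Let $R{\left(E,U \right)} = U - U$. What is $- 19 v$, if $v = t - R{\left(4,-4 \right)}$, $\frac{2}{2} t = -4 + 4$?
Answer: $0$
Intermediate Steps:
$t = 0$ ($t = -4 + 4 = 0$)
$R{\left(E,U \right)} = 0$
$v = 0$ ($v = 0 - 0 = 0 + 0 = 0$)
$- 19 v = \left(-19\right) 0 = 0$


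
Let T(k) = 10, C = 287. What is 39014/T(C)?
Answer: 19507/5 ≈ 3901.4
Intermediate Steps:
39014/T(C) = 39014/10 = 39014*(1/10) = 19507/5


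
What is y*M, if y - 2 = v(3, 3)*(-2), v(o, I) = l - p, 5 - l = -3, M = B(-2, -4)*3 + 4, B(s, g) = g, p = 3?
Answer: 64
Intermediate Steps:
M = -8 (M = -4*3 + 4 = -12 + 4 = -8)
l = 8 (l = 5 - 1*(-3) = 5 + 3 = 8)
v(o, I) = 5 (v(o, I) = 8 - 1*3 = 8 - 3 = 5)
y = -8 (y = 2 + 5*(-2) = 2 - 10 = -8)
y*M = -8*(-8) = 64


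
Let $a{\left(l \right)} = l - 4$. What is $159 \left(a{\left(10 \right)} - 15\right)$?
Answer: $-1431$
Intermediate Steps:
$a{\left(l \right)} = -4 + l$ ($a{\left(l \right)} = l - 4 = -4 + l$)
$159 \left(a{\left(10 \right)} - 15\right) = 159 \left(\left(-4 + 10\right) - 15\right) = 159 \left(6 - 15\right) = 159 \left(-9\right) = -1431$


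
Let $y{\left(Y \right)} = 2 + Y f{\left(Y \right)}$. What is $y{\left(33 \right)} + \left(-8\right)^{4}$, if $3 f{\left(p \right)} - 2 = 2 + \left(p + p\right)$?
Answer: $4868$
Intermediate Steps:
$f{\left(p \right)} = \frac{4}{3} + \frac{2 p}{3}$ ($f{\left(p \right)} = \frac{2}{3} + \frac{2 + \left(p + p\right)}{3} = \frac{2}{3} + \frac{2 + 2 p}{3} = \frac{2}{3} + \left(\frac{2}{3} + \frac{2 p}{3}\right) = \frac{4}{3} + \frac{2 p}{3}$)
$y{\left(Y \right)} = 2 + Y \left(\frac{4}{3} + \frac{2 Y}{3}\right)$
$y{\left(33 \right)} + \left(-8\right)^{4} = \left(2 + \frac{2}{3} \cdot 33 \left(2 + 33\right)\right) + \left(-8\right)^{4} = \left(2 + \frac{2}{3} \cdot 33 \cdot 35\right) + 4096 = \left(2 + 770\right) + 4096 = 772 + 4096 = 4868$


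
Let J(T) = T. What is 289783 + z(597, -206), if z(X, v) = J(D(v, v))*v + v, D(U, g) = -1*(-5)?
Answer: 288547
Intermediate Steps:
D(U, g) = 5
z(X, v) = 6*v (z(X, v) = 5*v + v = 6*v)
289783 + z(597, -206) = 289783 + 6*(-206) = 289783 - 1236 = 288547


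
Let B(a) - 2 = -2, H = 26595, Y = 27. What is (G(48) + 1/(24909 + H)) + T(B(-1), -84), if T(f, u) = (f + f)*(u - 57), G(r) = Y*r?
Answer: 66749185/51504 ≈ 1296.0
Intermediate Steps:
B(a) = 0 (B(a) = 2 - 2 = 0)
G(r) = 27*r
T(f, u) = 2*f*(-57 + u) (T(f, u) = (2*f)*(-57 + u) = 2*f*(-57 + u))
(G(48) + 1/(24909 + H)) + T(B(-1), -84) = (27*48 + 1/(24909 + 26595)) + 2*0*(-57 - 84) = (1296 + 1/51504) + 2*0*(-141) = (1296 + 1/51504) + 0 = 66749185/51504 + 0 = 66749185/51504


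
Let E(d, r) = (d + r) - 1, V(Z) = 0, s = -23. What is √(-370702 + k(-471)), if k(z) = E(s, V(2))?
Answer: I*√370726 ≈ 608.87*I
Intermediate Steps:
E(d, r) = -1 + d + r
k(z) = -24 (k(z) = -1 - 23 + 0 = -24)
√(-370702 + k(-471)) = √(-370702 - 24) = √(-370726) = I*√370726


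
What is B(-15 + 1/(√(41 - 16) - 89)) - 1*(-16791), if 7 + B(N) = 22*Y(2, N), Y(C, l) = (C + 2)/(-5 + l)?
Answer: 28206512/1681 ≈ 16780.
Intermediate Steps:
Y(C, l) = (2 + C)/(-5 + l)
B(N) = -7 + 88/(-5 + N) (B(N) = -7 + 22*((2 + 2)/(-5 + N)) = -7 + 22*(4/(-5 + N)) = -7 + 88/(-5 + N))
B(-15 + 1/(√(41 - 16) - 89)) - 1*(-16791) = (123 - 7*(-15 + 1/(√(41 - 16) - 89)))/(-5 + (-15 + 1/(√(41 - 16) - 89))) - 1*(-16791) = (123 - 7*(-15 + 1/(√25 - 89)))/(-5 + (-15 + 1/(√25 - 89))) + 16791 = (123 - 7*(-15 + 1/(5 - 89)))/(-5 + (-15 + 1/(5 - 89))) + 16791 = (123 - 7*(-15 + 1/(-84)))/(-5 + (-15 + 1/(-84))) + 16791 = (123 - 7*(-15 - 1/84))/(-5 + (-15 - 1/84)) + 16791 = (123 - 7*(-1261/84))/(-5 - 1261/84) + 16791 = (123 + 1261/12)/(-1681/84) + 16791 = -84/1681*2737/12 + 16791 = -19159/1681 + 16791 = 28206512/1681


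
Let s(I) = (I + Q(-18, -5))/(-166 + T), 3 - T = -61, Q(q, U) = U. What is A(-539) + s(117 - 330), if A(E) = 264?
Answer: 13573/51 ≈ 266.14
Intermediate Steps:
T = 64 (T = 3 - 1*(-61) = 3 + 61 = 64)
s(I) = 5/102 - I/102 (s(I) = (I - 5)/(-166 + 64) = (-5 + I)/(-102) = (-5 + I)*(-1/102) = 5/102 - I/102)
A(-539) + s(117 - 330) = 264 + (5/102 - (117 - 330)/102) = 264 + (5/102 - 1/102*(-213)) = 264 + (5/102 + 71/34) = 264 + 109/51 = 13573/51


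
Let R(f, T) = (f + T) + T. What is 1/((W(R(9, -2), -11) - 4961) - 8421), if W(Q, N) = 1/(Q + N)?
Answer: -6/80293 ≈ -7.4726e-5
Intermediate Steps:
R(f, T) = f + 2*T (R(f, T) = (T + f) + T = f + 2*T)
W(Q, N) = 1/(N + Q)
1/((W(R(9, -2), -11) - 4961) - 8421) = 1/((1/(-11 + (9 + 2*(-2))) - 4961) - 8421) = 1/((1/(-11 + (9 - 4)) - 4961) - 8421) = 1/((1/(-11 + 5) - 4961) - 8421) = 1/((1/(-6) - 4961) - 8421) = 1/((-⅙ - 4961) - 8421) = 1/(-29767/6 - 8421) = 1/(-80293/6) = -6/80293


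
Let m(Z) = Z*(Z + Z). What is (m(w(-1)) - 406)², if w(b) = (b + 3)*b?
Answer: 158404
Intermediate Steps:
w(b) = b*(3 + b) (w(b) = (3 + b)*b = b*(3 + b))
m(Z) = 2*Z² (m(Z) = Z*(2*Z) = 2*Z²)
(m(w(-1)) - 406)² = (2*(-(3 - 1))² - 406)² = (2*(-1*2)² - 406)² = (2*(-2)² - 406)² = (2*4 - 406)² = (8 - 406)² = (-398)² = 158404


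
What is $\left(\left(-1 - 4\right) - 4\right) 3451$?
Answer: $-31059$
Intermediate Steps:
$\left(\left(-1 - 4\right) - 4\right) 3451 = \left(-5 - 4\right) 3451 = \left(-9\right) 3451 = -31059$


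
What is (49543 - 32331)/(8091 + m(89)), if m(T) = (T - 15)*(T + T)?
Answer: 17212/21263 ≈ 0.80948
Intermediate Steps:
m(T) = 2*T*(-15 + T) (m(T) = (-15 + T)*(2*T) = 2*T*(-15 + T))
(49543 - 32331)/(8091 + m(89)) = (49543 - 32331)/(8091 + 2*89*(-15 + 89)) = 17212/(8091 + 2*89*74) = 17212/(8091 + 13172) = 17212/21263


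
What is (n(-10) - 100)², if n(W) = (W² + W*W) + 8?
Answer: 11664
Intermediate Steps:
n(W) = 8 + 2*W² (n(W) = (W² + W²) + 8 = 2*W² + 8 = 8 + 2*W²)
(n(-10) - 100)² = ((8 + 2*(-10)²) - 100)² = ((8 + 2*100) - 100)² = ((8 + 200) - 100)² = (208 - 100)² = 108² = 11664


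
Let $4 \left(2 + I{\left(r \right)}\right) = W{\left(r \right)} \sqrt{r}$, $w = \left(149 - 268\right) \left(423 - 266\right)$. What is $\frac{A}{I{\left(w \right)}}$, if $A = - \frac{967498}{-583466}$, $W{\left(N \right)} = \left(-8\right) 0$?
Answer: $- \frac{483749}{583466} \approx -0.8291$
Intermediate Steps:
$w = -18683$ ($w = \left(-119\right) 157 = -18683$)
$W{\left(N \right)} = 0$
$I{\left(r \right)} = -2$ ($I{\left(r \right)} = -2 + \frac{0 \sqrt{r}}{4} = -2 + \frac{1}{4} \cdot 0 = -2 + 0 = -2$)
$A = \frac{483749}{291733}$ ($A = \left(-967498\right) \left(- \frac{1}{583466}\right) = \frac{483749}{291733} \approx 1.6582$)
$\frac{A}{I{\left(w \right)}} = \frac{483749}{291733 \left(-2\right)} = \frac{483749}{291733} \left(- \frac{1}{2}\right) = - \frac{483749}{583466}$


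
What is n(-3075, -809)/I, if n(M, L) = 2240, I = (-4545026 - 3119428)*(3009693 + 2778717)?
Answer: -16/316892872701 ≈ -5.0490e-11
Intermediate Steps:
I = -44365002178140 (I = -7664454*5788410 = -44365002178140)
n(-3075, -809)/I = 2240/(-44365002178140) = 2240*(-1/44365002178140) = -16/316892872701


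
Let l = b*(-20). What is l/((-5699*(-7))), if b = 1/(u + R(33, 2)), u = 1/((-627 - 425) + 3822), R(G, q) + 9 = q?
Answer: 55400/773485377 ≈ 7.1624e-5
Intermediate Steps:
R(G, q) = -9 + q
u = 1/2770 (u = 1/(-1052 + 3822) = 1/2770 ≈ 0.00036101)
b = -2770/19389 (b = 1/(1/2770 + (-9 + 2)) = 1/(1/2770 - 7) = 1/(-19389/2770) = -2770/19389 ≈ -0.14286)
l = 55400/19389 (l = -2770/19389*(-20) = 55400/19389 ≈ 2.8573)
l/((-5699*(-7))) = 55400/(19389*((-5699*(-7)))) = (55400/19389)/39893 = (55400/19389)*(1/39893) = 55400/773485377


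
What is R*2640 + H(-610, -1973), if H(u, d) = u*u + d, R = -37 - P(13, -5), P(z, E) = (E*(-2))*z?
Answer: -70753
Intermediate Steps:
P(z, E) = -2*E*z (P(z, E) = (-2*E)*z = -2*E*z)
R = -167 (R = -37 - (-2)*(-5)*13 = -37 - 1*130 = -37 - 130 = -167)
H(u, d) = d + u² (H(u, d) = u² + d = d + u²)
R*2640 + H(-610, -1973) = -167*2640 + (-1973 + (-610)²) = -440880 + (-1973 + 372100) = -440880 + 370127 = -70753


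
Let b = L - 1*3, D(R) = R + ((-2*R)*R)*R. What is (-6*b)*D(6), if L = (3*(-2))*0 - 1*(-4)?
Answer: 2556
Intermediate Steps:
D(R) = R - 2*R**3 (D(R) = R + (-2*R**2)*R = R - 2*R**3)
L = 4 (L = -6*0 + 4 = 0 + 4 = 4)
b = 1 (b = 4 - 1*3 = 4 - 3 = 1)
(-6*b)*D(6) = (-6*1)*(6 - 2*6**3) = -6*(6 - 2*216) = -6*(6 - 432) = -6*(-426) = 2556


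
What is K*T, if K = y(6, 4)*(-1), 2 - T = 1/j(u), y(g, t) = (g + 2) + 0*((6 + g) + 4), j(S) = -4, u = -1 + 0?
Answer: -18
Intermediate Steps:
u = -1
y(g, t) = 2 + g (y(g, t) = (2 + g) + 0*(10 + g) = (2 + g) + 0 = 2 + g)
T = 9/4 (T = 2 - 1/(-4) = 2 - 1*(-¼) = 2 + ¼ = 9/4 ≈ 2.2500)
K = -8 (K = (2 + 6)*(-1) = 8*(-1) = -8)
K*T = -8*9/4 = -18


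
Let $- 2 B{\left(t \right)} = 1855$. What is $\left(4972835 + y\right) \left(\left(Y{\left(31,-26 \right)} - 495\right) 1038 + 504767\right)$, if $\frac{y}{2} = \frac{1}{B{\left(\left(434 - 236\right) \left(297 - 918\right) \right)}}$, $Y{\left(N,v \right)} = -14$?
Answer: $- \frac{43494031062515}{371} \approx -1.1723 \cdot 10^{11}$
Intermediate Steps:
$B{\left(t \right)} = - \frac{1855}{2}$ ($B{\left(t \right)} = \left(- \frac{1}{2}\right) 1855 = - \frac{1855}{2}$)
$y = - \frac{4}{1855}$ ($y = \frac{2}{- \frac{1855}{2}} = 2 \left(- \frac{2}{1855}\right) = - \frac{4}{1855} \approx -0.0021563$)
$\left(4972835 + y\right) \left(\left(Y{\left(31,-26 \right)} - 495\right) 1038 + 504767\right) = \left(4972835 - \frac{4}{1855}\right) \left(\left(-14 - 495\right) 1038 + 504767\right) = \frac{9224608921 \left(\left(-509\right) 1038 + 504767\right)}{1855} = \frac{9224608921 \left(-528342 + 504767\right)}{1855} = \frac{9224608921}{1855} \left(-23575\right) = - \frac{43494031062515}{371}$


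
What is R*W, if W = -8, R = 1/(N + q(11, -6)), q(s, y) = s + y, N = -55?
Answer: 4/25 ≈ 0.16000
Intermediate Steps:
R = -1/50 (R = 1/(-55 + (11 - 6)) = 1/(-55 + 5) = 1/(-50) = -1/50 ≈ -0.020000)
R*W = -1/50*(-8) = 4/25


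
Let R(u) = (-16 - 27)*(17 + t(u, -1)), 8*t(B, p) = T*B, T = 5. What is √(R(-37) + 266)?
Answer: 11*√70/4 ≈ 23.008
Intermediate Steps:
t(B, p) = 5*B/8 (t(B, p) = (5*B)/8 = 5*B/8)
R(u) = -731 - 215*u/8 (R(u) = (-16 - 27)*(17 + 5*u/8) = -43*(17 + 5*u/8) = -731 - 215*u/8)
√(R(-37) + 266) = √((-731 - 215/8*(-37)) + 266) = √((-731 + 7955/8) + 266) = √(2107/8 + 266) = √(4235/8) = 11*√70/4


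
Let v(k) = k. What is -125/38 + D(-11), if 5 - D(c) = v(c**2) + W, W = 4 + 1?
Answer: -4723/38 ≈ -124.29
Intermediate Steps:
W = 5
D(c) = -c**2 (D(c) = 5 - (c**2 + 5) = 5 - (5 + c**2) = 5 + (-5 - c**2) = -c**2)
-125/38 + D(-11) = -125/38 - 1*(-11)**2 = (1/38)*(-125) - 1*121 = -125/38 - 121 = -4723/38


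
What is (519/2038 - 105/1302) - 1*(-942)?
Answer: 29762335/31589 ≈ 942.17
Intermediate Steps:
(519/2038 - 105/1302) - 1*(-942) = (519*(1/2038) - 105*1/1302) + 942 = (519/2038 - 5/62) + 942 = 5497/31589 + 942 = 29762335/31589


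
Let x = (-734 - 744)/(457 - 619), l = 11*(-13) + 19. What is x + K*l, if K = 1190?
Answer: -11951621/81 ≈ -1.4755e+5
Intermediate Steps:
l = -124 (l = -143 + 19 = -124)
x = 739/81 (x = -1478/(-162) = -1478*(-1/162) = 739/81 ≈ 9.1235)
x + K*l = 739/81 + 1190*(-124) = 739/81 - 147560 = -11951621/81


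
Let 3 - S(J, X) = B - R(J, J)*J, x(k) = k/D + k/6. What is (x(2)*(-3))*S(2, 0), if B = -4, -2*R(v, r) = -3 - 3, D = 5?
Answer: -143/5 ≈ -28.600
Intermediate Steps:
R(v, r) = 3 (R(v, r) = -(-3 - 3)/2 = -½*(-6) = 3)
x(k) = 11*k/30 (x(k) = k/5 + k/6 = 11*k/30)
S(J, X) = 7 + 3*J (S(J, X) = 3 - (-4 - 3*J) = 3 + (4 + 3*J) = 7 + 3*J)
(x(2)*(-3))*S(2, 0) = (((11/30)*2)*(-3))*(7 + 3*2) = ((11/15)*(-3))*(7 + 6) = -11/5*13 = -143/5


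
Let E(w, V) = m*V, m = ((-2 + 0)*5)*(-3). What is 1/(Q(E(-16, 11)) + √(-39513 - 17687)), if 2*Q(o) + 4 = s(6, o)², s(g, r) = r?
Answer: 3403/185290119 - 5*I*√143/741160476 ≈ 1.8366e-5 - 8.0673e-8*I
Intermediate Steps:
m = 30 (m = -2*5*(-3) = -10*(-3) = 30)
E(w, V) = 30*V
Q(o) = -2 + o²/2
1/(Q(E(-16, 11)) + √(-39513 - 17687)) = 1/((-2 + (30*11)²/2) + √(-39513 - 17687)) = 1/((-2 + (½)*330²) + √(-57200)) = 1/((-2 + (½)*108900) + 20*I*√143) = 1/((-2 + 54450) + 20*I*√143) = 1/(54448 + 20*I*√143)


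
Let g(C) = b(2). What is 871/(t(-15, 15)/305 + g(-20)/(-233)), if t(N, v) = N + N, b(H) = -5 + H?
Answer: -12379523/1215 ≈ -10189.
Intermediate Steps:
t(N, v) = 2*N
g(C) = -3 (g(C) = -5 + 2 = -3)
871/(t(-15, 15)/305 + g(-20)/(-233)) = 871/((2*(-15))/305 - 3/(-233)) = 871/(-30*1/305 - 3*(-1/233)) = 871/(-6/61 + 3/233) = 871/(-1215/14213) = 871*(-14213/1215) = -12379523/1215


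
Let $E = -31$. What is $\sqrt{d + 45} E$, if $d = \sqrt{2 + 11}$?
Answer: $- 31 \sqrt{45 + \sqrt{13}} \approx -216.12$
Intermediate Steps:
$d = \sqrt{13} \approx 3.6056$
$\sqrt{d + 45} E = \sqrt{\sqrt{13} + 45} \left(-31\right) = \sqrt{45 + \sqrt{13}} \left(-31\right) = - 31 \sqrt{45 + \sqrt{13}}$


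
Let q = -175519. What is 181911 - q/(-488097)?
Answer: 88790037848/488097 ≈ 1.8191e+5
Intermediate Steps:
181911 - q/(-488097) = 181911 - (-175519)/(-488097) = 181911 - (-175519)*(-1)/488097 = 181911 - 1*175519/488097 = 181911 - 175519/488097 = 88790037848/488097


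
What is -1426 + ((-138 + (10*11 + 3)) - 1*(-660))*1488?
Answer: 943454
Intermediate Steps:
-1426 + ((-138 + (10*11 + 3)) - 1*(-660))*1488 = -1426 + ((-138 + (110 + 3)) + 660)*1488 = -1426 + ((-138 + 113) + 660)*1488 = -1426 + (-25 + 660)*1488 = -1426 + 635*1488 = -1426 + 944880 = 943454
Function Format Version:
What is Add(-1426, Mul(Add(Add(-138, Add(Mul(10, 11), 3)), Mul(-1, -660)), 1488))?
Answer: 943454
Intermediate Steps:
Add(-1426, Mul(Add(Add(-138, Add(Mul(10, 11), 3)), Mul(-1, -660)), 1488)) = Add(-1426, Mul(Add(Add(-138, Add(110, 3)), 660), 1488)) = Add(-1426, Mul(Add(Add(-138, 113), 660), 1488)) = Add(-1426, Mul(Add(-25, 660), 1488)) = Add(-1426, Mul(635, 1488)) = Add(-1426, 944880) = 943454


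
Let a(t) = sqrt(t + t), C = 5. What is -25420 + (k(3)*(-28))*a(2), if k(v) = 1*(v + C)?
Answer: -25868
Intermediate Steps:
k(v) = 5 + v (k(v) = 1*(v + 5) = 1*(5 + v) = 5 + v)
a(t) = sqrt(2)*sqrt(t) (a(t) = sqrt(2*t) = sqrt(2)*sqrt(t))
-25420 + (k(3)*(-28))*a(2) = -25420 + ((5 + 3)*(-28))*(sqrt(2)*sqrt(2)) = -25420 + (8*(-28))*2 = -25420 - 224*2 = -25420 - 448 = -25868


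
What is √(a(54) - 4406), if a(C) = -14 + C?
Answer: I*√4366 ≈ 66.076*I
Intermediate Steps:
√(a(54) - 4406) = √((-14 + 54) - 4406) = √(40 - 4406) = √(-4366) = I*√4366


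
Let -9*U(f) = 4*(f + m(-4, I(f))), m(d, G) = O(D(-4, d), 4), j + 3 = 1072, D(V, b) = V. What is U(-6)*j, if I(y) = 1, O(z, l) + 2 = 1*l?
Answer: 17104/9 ≈ 1900.4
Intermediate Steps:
j = 1069 (j = -3 + 1072 = 1069)
O(z, l) = -2 + l (O(z, l) = -2 + 1*l = -2 + l)
m(d, G) = 2 (m(d, G) = -2 + 4 = 2)
U(f) = -8/9 - 4*f/9 (U(f) = -4*(f + 2)/9 = -4*(2 + f)/9 = -(8 + 4*f)/9 = -8/9 - 4*f/9)
U(-6)*j = (-8/9 - 4/9*(-6))*1069 = (-8/9 + 8/3)*1069 = (16/9)*1069 = 17104/9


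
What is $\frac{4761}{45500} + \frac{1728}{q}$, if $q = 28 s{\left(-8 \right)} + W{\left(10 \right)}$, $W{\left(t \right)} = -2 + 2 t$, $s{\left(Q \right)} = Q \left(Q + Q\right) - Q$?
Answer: $\frac{48419793}{87041500} \approx 0.55628$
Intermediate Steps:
$s{\left(Q \right)} = - Q + 2 Q^{2}$ ($s{\left(Q \right)} = Q 2 Q - Q = 2 Q^{2} - Q = - Q + 2 Q^{2}$)
$q = 3826$ ($q = 28 \left(- 8 \left(-1 + 2 \left(-8\right)\right)\right) + \left(-2 + 2 \cdot 10\right) = 28 \left(- 8 \left(-1 - 16\right)\right) + \left(-2 + 20\right) = 28 \left(\left(-8\right) \left(-17\right)\right) + 18 = 28 \cdot 136 + 18 = 3808 + 18 = 3826$)
$\frac{4761}{45500} + \frac{1728}{q} = \frac{4761}{45500} + \frac{1728}{3826} = 4761 \cdot \frac{1}{45500} + 1728 \cdot \frac{1}{3826} = \frac{4761}{45500} + \frac{864}{1913} = \frac{48419793}{87041500}$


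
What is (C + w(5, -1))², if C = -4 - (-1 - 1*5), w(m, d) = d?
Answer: 1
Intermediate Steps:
C = 2 (C = -4 - (-1 - 5) = -4 - 1*(-6) = -4 + 6 = 2)
(C + w(5, -1))² = (2 - 1)² = 1² = 1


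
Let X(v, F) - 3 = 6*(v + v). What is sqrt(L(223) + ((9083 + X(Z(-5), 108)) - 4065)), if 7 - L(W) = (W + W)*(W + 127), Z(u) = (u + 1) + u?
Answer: 2*I*sqrt(37795) ≈ 388.82*I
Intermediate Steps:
Z(u) = 1 + 2*u (Z(u) = (1 + u) + u = 1 + 2*u)
X(v, F) = 3 + 12*v (X(v, F) = 3 + 6*(v + v) = 3 + 6*(2*v) = 3 + 12*v)
L(W) = 7 - 2*W*(127 + W) (L(W) = 7 - (W + W)*(W + 127) = 7 - 2*W*(127 + W))
sqrt(L(223) + ((9083 + X(Z(-5), 108)) - 4065)) = sqrt((7 - 254*223 - 2*223**2) + ((9083 + (3 + 12*(1 + 2*(-5)))) - 4065)) = sqrt((7 - 56642 - 2*49729) + ((9083 + (3 + 12*(1 - 10))) - 4065)) = sqrt((7 - 56642 - 99458) + ((9083 + (3 + 12*(-9))) - 4065)) = sqrt(-156093 + ((9083 + (3 - 108)) - 4065)) = sqrt(-156093 + ((9083 - 105) - 4065)) = sqrt(-156093 + (8978 - 4065)) = sqrt(-156093 + 4913) = sqrt(-151180) = 2*I*sqrt(37795)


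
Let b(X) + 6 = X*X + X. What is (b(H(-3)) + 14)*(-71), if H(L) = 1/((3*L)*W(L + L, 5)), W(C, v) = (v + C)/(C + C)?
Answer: -5396/9 ≈ -599.56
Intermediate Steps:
W(C, v) = (C + v)/(2*C) (W(C, v) = (C + v)/((2*C)) = (C + v)*(1/(2*C)) = (C + v)/(2*C))
H(L) = 1/(15/4 + 3*L/2) (H(L) = 1/((3*L)*(((L + L) + 5)/(2*(L + L)))) = 1/((3*L)*((2*L + 5)/(2*((2*L))))) = 1/((3*L)*((1/(2*L))*(5 + 2*L)/2)) = 1/((3*L)*((5 + 2*L)/(4*L))) = 1/(15/4 + 3*L/2))
b(X) = -6 + X + X² (b(X) = -6 + (X*X + X) = -6 + (X² + X) = -6 + (X + X²) = -6 + X + X²)
(b(H(-3)) + 14)*(-71) = ((-6 + 4/(3*(5 + 2*(-3))) + (4/(3*(5 + 2*(-3))))²) + 14)*(-71) = ((-6 + 4/(3*(5 - 6)) + (4/(3*(5 - 6)))²) + 14)*(-71) = ((-6 + (4/3)/(-1) + ((4/3)/(-1))²) + 14)*(-71) = ((-6 + (4/3)*(-1) + ((4/3)*(-1))²) + 14)*(-71) = ((-6 - 4/3 + (-4/3)²) + 14)*(-71) = ((-6 - 4/3 + 16/9) + 14)*(-71) = (-50/9 + 14)*(-71) = (76/9)*(-71) = -5396/9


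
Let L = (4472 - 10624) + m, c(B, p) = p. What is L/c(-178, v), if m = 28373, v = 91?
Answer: 22221/91 ≈ 244.19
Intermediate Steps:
L = 22221 (L = (4472 - 10624) + 28373 = -6152 + 28373 = 22221)
L/c(-178, v) = 22221/91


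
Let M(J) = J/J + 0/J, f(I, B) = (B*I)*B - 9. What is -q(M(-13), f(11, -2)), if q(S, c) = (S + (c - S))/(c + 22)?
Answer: -35/57 ≈ -0.61403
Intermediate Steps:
f(I, B) = -9 + I*B² (f(I, B) = I*B² - 9 = -9 + I*B²)
M(J) = 1 (M(J) = 1 + 0 = 1)
q(S, c) = c/(22 + c)
-q(M(-13), f(11, -2)) = -(-9 + 11*(-2)²)/(22 + (-9 + 11*(-2)²)) = -(-9 + 11*4)/(22 + (-9 + 11*4)) = -(-9 + 44)/(22 + (-9 + 44)) = -35/(22 + 35) = -35/57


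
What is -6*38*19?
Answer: -4332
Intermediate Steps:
-6*38*19 = -228*19 = -4332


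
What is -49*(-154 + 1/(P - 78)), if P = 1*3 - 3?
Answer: 588637/78 ≈ 7546.6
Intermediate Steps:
P = 0 (P = 3 - 3 = 0)
-49*(-154 + 1/(P - 78)) = -49*(-154 + 1/(0 - 78)) = -49*(-154 + 1/(-78)) = -49*(-154 - 1/78) = -49*(-12013/78) = 588637/78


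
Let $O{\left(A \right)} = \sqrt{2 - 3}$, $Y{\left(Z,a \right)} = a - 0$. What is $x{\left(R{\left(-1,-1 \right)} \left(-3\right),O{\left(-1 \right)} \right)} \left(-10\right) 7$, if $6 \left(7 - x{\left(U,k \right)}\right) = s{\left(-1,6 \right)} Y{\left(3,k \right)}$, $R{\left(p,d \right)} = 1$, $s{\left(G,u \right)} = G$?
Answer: $-490 - \frac{35 i}{3} \approx -490.0 - 11.667 i$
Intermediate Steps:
$Y{\left(Z,a \right)} = a$ ($Y{\left(Z,a \right)} = a + 0 = a$)
$O{\left(A \right)} = i$ ($O{\left(A \right)} = \sqrt{-1} = i$)
$x{\left(U,k \right)} = 7 + \frac{k}{6}$ ($x{\left(U,k \right)} = 7 - \frac{\left(-1\right) k}{6} = 7 + \frac{k}{6}$)
$x{\left(R{\left(-1,-1 \right)} \left(-3\right),O{\left(-1 \right)} \right)} \left(-10\right) 7 = \left(7 + \frac{i}{6}\right) \left(-10\right) 7 = \left(-70 - \frac{5 i}{3}\right) 7 = -490 - \frac{35 i}{3}$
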